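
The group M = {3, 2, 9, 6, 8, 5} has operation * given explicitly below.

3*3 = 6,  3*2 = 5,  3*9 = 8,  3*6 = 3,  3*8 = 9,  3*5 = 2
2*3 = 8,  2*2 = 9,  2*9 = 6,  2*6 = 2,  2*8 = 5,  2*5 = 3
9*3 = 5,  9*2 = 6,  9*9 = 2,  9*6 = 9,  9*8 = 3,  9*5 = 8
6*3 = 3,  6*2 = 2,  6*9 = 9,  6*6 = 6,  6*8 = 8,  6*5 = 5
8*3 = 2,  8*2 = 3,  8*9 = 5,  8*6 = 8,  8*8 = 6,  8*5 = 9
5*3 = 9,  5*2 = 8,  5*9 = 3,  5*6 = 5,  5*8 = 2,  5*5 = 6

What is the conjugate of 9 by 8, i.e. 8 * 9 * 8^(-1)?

The identity is 6. In row 8, the entry 6 sits in column 8, so 8^(-1) = 8.
8 * 9 = 5
5 * 8 = 2

2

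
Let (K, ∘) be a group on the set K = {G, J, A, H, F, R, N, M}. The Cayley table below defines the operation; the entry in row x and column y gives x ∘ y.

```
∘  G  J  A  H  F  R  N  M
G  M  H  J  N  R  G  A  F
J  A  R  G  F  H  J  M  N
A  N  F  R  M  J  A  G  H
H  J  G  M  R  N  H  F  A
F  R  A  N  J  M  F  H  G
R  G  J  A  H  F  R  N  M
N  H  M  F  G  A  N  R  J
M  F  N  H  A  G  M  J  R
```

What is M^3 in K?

M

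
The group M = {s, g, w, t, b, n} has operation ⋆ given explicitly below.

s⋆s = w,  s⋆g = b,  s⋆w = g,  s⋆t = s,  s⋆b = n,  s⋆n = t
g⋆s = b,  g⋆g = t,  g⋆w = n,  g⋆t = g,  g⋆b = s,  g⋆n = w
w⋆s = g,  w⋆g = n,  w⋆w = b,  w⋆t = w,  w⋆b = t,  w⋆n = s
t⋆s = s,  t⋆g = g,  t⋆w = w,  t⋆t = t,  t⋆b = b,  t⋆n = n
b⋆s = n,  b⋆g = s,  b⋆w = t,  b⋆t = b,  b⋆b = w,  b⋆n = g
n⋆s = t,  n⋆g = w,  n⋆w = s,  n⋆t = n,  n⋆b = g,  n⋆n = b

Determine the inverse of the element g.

First locate the identity: row t matches the header, so t is the identity.
Scan row g for t: g ⋆ g = t. Hence g^(-1) = g.
(Structurally, M here is isomorphic to the cyclic group Z_6.)

g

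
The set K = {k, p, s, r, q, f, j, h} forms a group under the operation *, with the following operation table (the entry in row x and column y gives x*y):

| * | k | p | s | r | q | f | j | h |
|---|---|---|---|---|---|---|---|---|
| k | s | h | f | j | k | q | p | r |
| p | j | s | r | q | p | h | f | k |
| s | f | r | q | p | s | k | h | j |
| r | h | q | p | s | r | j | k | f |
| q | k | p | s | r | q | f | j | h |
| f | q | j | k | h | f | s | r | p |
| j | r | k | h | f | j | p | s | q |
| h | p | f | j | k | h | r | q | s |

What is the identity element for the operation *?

The identity e satisfies e*x = x for all x, so its row in the table reproduces the column headers.
Row q reads: k, p, s, r, q, f, j, h — exactly the header order. So q is the identity.

q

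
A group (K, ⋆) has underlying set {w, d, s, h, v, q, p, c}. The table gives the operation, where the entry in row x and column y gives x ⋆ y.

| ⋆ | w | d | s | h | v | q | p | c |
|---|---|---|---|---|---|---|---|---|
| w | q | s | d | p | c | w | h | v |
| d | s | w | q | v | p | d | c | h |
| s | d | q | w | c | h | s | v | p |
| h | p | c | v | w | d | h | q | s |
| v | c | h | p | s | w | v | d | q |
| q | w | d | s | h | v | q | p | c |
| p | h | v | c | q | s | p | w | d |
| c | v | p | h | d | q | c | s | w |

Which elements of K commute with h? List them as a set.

Compare row h with column h entry by entry.
w ⋆ h = p = h ⋆ w, so w commutes with h.
d ⋆ h = v but h ⋆ d = c, so d does not.
Collecting the elements that commute with h: C(h) = {h, p, q, w}.

{h, p, q, w}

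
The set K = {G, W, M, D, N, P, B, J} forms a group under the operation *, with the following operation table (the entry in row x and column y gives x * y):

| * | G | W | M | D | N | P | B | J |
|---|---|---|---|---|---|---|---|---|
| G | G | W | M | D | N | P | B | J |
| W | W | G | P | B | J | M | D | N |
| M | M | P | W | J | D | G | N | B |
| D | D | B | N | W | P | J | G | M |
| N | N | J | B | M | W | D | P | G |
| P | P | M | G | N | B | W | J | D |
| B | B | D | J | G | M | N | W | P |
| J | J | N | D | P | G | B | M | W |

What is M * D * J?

M * D = J
J * J = W
(Structurally, K here is isomorphic to the quaternion group Q_8.)

W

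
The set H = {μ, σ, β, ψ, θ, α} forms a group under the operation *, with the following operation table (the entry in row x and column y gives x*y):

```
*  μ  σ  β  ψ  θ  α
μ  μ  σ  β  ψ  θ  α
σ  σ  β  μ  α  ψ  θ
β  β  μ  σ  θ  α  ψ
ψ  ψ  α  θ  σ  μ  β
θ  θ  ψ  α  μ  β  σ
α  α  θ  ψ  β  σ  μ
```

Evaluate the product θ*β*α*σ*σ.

β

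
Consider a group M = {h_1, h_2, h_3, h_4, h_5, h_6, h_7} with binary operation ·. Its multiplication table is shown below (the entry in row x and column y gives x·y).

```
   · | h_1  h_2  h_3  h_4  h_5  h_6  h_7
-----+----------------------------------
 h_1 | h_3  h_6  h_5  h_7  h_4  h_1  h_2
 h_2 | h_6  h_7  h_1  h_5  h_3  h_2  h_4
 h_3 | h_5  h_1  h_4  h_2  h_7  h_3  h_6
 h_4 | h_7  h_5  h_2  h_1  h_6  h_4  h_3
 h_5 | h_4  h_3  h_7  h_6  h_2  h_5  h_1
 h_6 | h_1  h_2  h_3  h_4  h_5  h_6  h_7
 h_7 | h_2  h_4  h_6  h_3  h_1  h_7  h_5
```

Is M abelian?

Check whether the table is symmetric across its main diagonal.
Every entry (row x, col y) equals the entry (row y, col x), so M is abelian.
(In fact M ≅ the cyclic group Z_7.)

Yes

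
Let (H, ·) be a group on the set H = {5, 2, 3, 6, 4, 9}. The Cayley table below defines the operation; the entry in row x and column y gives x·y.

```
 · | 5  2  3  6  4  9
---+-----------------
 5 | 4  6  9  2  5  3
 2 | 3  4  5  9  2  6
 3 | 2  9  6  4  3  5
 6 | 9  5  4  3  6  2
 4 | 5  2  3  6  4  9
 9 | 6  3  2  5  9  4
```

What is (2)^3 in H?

2^1 = 2
2^2 = 2·2 = 4
2^3 = 4·2 = 2

2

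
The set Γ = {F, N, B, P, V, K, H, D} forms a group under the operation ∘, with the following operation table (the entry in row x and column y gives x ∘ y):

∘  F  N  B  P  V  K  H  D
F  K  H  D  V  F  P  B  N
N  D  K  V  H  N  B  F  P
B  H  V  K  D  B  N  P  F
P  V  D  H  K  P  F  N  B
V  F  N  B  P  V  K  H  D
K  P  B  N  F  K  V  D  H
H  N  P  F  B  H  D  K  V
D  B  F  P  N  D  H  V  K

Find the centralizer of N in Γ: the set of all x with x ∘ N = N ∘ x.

{B, K, N, V}

Compare row N with column N entry by entry.
K ∘ N = B = N ∘ K, so K commutes with N.
H ∘ N = P but N ∘ H = F, so H does not.
Collecting the elements that commute with N: C(N) = {B, K, N, V}.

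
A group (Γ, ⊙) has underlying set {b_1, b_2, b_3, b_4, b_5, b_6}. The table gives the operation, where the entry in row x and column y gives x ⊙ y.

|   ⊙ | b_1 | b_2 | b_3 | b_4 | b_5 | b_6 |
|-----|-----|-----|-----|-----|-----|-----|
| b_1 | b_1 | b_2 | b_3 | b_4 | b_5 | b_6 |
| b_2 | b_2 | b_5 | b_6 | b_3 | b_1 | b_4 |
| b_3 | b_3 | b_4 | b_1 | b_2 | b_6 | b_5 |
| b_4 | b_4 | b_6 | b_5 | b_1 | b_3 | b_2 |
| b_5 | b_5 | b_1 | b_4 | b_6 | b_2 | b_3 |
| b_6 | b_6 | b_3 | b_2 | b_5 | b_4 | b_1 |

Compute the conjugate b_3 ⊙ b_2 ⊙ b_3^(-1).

The identity is b_1. In row b_3, the entry b_1 sits in column b_3, so b_3^(-1) = b_3.
b_3 ⊙ b_2 = b_4
b_4 ⊙ b_3 = b_5
(Structurally, Γ here is isomorphic to the symmetric group S_3.)

b_5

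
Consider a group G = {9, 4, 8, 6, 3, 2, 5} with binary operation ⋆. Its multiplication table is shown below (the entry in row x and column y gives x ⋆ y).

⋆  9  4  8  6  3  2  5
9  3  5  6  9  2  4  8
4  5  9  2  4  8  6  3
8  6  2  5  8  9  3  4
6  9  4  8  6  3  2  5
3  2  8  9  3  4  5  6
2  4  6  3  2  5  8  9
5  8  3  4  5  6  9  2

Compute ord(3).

The identity element is 6 (its row matches the header).
3^1 = 3
3^2 = 3 ⋆ 3 = 4
3^3 = 4 ⋆ 3 = 8
3^4 = 8 ⋆ 3 = 9
3^5 = 9 ⋆ 3 = 2
3^6 = 2 ⋆ 3 = 5
3^7 = 5 ⋆ 3 = 6
The first power of 3 equal to the identity is 3^7, so ord(3) = 7.

7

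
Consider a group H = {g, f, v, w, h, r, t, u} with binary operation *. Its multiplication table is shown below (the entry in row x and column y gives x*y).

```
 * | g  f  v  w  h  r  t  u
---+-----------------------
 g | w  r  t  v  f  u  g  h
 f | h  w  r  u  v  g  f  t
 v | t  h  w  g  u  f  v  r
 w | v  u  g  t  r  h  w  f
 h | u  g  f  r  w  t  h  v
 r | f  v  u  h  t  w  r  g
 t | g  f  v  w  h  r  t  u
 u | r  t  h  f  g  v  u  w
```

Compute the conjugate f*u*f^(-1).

The identity is t. In row f, the entry t sits in column u, so f^(-1) = u.
f*u = t
t*u = u
(Structurally, H here is isomorphic to the quaternion group Q_8.)

u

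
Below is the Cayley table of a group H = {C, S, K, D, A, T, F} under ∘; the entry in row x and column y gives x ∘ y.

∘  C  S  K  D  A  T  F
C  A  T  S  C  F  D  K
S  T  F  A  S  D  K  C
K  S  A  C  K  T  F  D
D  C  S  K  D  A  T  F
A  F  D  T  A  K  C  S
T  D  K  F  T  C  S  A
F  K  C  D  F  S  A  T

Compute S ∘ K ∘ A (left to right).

S ∘ K = A
A ∘ A = K

K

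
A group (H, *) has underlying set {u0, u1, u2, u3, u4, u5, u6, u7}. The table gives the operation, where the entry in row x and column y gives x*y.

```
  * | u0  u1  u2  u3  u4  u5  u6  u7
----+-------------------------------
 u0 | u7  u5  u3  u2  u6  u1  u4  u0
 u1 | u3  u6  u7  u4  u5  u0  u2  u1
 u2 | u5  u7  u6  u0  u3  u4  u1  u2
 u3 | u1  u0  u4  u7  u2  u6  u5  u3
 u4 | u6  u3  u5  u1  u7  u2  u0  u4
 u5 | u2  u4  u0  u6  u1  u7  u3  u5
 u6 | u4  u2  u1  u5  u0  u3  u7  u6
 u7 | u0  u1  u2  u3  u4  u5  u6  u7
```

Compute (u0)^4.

u7

u0^1 = u0
u0^2 = u0*u0 = u7
u0^3 = u7*u0 = u0
u0^4 = u0*u0 = u7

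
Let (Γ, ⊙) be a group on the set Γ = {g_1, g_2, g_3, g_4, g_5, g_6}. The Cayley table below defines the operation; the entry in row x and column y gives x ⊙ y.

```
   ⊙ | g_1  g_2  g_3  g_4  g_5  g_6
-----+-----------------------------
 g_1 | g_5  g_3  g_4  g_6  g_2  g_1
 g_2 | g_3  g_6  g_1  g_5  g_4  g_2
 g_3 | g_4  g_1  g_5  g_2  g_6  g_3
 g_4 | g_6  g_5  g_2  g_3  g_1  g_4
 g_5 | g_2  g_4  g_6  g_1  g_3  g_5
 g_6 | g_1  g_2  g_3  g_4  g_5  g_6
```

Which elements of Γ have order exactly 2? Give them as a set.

Identity is g_6. Compute the order of each non-identity element by repeated multiplication:
  g_1: g_1 → g_5 → g_2 → g_3 → g_4 → g_6  (order 6)
  g_2: g_2 → g_6  (order 2)
  g_3: g_3 → g_5 → g_6  (order 3)
  g_4: g_4 → g_3 → g_2 → g_5 → g_1 → g_6  (order 6)
  g_5: g_5 → g_3 → g_6  (order 3)
Elements of order 2: {g_2}.

{g_2}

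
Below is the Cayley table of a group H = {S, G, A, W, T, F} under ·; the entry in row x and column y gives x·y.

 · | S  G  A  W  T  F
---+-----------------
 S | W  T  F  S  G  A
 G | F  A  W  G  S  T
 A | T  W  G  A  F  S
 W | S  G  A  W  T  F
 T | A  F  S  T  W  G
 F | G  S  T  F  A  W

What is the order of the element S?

The identity element is W (its row matches the header).
S^1 = S
S^2 = S·S = W
The first power of S equal to the identity is S^2, so ord(S) = 2.
(Structurally, H here is isomorphic to the symmetric group S_3.)

2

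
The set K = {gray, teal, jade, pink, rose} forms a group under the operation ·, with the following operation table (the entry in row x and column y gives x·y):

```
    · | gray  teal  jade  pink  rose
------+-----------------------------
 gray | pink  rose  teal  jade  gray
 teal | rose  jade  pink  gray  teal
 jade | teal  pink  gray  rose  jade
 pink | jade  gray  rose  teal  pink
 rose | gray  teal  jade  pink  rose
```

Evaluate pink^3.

pink^1 = pink
pink^2 = pink·pink = teal
pink^3 = teal·pink = gray
(Structurally, K here is isomorphic to the cyclic group Z_5.)

gray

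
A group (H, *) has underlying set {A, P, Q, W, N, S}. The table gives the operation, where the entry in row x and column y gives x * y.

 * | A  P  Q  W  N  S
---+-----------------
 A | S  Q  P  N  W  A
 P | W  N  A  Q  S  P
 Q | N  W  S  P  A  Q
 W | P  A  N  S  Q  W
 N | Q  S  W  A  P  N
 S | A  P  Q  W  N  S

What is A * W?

N

Read row A, column W: A * W = N.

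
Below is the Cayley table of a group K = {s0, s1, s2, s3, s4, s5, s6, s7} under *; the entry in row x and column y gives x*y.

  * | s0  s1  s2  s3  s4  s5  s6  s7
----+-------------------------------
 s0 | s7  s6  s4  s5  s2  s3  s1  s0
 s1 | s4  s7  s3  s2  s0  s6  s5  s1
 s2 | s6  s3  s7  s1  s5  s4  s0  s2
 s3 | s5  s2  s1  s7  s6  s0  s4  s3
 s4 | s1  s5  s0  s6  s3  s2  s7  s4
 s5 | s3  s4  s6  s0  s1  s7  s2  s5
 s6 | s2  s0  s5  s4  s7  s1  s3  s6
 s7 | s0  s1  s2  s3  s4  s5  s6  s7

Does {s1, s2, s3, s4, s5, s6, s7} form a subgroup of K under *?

No

s6*s1 = s0, which is not in {s1, s2, s3, s4, s5, s6, s7}.
The subset is not closed under *, so it is not a subgroup.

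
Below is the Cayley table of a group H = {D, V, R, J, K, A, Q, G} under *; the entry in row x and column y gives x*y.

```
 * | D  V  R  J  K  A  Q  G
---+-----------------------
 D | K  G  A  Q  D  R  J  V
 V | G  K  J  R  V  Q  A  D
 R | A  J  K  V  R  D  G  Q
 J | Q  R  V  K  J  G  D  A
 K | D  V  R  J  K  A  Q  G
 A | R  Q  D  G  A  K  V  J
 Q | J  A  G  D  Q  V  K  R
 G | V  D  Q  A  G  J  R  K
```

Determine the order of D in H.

The identity element is K (its row matches the header).
D^1 = D
D^2 = D*D = K
The first power of D equal to the identity is D^2, so ord(D) = 2.

2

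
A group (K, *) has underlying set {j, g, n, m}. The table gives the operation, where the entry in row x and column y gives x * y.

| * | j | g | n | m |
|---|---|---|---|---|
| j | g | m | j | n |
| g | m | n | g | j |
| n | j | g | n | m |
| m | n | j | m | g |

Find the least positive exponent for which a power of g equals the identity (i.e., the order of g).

The identity element is n (its row matches the header).
g^1 = g
g^2 = g * g = n
The first power of g equal to the identity is g^2, so ord(g) = 2.

2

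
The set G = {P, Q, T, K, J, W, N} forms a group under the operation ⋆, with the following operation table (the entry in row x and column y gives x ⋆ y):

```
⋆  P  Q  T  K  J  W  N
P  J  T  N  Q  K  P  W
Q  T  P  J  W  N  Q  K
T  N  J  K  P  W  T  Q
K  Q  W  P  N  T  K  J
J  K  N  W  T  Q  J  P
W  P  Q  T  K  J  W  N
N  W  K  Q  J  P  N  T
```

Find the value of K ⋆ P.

Read row K, column P: K ⋆ P = Q.

Q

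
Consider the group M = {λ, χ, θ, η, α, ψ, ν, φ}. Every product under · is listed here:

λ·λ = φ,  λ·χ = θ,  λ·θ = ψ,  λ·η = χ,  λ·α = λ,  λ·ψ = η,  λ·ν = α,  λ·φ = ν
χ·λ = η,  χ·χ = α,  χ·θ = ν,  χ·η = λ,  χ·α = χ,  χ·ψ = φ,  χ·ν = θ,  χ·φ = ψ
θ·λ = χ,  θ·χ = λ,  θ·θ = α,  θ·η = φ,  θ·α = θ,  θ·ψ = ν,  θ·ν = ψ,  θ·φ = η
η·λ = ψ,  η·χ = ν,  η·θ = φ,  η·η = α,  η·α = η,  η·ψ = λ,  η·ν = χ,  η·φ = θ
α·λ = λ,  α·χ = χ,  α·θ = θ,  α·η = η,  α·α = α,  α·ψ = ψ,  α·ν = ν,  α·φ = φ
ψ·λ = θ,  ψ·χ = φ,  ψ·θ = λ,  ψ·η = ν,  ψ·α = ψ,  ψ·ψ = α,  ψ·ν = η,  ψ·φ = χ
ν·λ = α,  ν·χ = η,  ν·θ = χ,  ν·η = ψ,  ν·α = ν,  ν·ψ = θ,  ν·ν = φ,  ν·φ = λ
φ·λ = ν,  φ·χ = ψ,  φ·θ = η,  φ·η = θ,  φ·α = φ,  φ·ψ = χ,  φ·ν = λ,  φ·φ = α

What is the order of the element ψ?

The identity element is α (its row matches the header).
ψ^1 = ψ
ψ^2 = ψ·ψ = α
The first power of ψ equal to the identity is ψ^2, so ord(ψ) = 2.
(Structurally, M here is isomorphic to the dihedral group D_4.)

2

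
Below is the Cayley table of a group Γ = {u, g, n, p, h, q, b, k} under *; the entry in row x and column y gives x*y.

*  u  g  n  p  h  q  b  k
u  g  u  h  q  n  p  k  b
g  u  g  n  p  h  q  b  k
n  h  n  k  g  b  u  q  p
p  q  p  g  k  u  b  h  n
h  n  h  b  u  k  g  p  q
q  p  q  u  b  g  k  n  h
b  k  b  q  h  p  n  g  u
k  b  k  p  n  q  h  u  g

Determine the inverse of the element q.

First locate the identity: row g matches the header, so g is the identity.
Scan row q for g: q*h = g. Hence q^(-1) = h.

h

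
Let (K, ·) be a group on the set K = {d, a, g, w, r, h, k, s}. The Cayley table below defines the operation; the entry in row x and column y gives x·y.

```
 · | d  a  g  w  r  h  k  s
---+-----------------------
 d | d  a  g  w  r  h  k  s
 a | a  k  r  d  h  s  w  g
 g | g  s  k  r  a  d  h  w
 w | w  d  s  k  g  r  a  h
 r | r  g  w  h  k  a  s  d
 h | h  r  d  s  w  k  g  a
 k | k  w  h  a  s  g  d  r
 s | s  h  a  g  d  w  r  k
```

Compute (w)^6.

k

w^1 = w
w^2 = w·w = k
w^3 = k·w = a
w^4 = a·w = d
w^5 = d·w = w
w^6 = w·w = k
(Structurally, K here is isomorphic to the quaternion group Q_8.)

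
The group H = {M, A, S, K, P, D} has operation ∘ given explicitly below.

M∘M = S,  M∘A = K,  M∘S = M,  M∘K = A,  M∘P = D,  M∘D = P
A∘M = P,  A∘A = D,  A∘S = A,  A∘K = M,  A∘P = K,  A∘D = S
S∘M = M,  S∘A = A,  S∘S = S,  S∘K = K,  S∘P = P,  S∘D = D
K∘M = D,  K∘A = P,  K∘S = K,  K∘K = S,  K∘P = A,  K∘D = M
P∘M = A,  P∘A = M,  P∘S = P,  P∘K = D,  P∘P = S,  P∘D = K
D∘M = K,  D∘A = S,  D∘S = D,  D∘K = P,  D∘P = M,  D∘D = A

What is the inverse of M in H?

M

First locate the identity: row S matches the header, so S is the identity.
Scan row M for S: M ∘ M = S. Hence M^(-1) = M.
(Structurally, H here is isomorphic to the symmetric group S_3.)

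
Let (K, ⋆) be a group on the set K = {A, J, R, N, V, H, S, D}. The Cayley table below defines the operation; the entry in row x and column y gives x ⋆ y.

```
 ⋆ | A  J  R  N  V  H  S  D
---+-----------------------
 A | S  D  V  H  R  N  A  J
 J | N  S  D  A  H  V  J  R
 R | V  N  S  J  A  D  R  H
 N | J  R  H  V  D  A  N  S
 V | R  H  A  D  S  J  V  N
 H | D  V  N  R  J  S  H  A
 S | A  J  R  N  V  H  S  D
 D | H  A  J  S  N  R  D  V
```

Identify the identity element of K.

The identity e satisfies e ⋆ x = x for all x, so its row in the table reproduces the column headers.
Row S reads: A, J, R, N, V, H, S, D — exactly the header order. So S is the identity.

S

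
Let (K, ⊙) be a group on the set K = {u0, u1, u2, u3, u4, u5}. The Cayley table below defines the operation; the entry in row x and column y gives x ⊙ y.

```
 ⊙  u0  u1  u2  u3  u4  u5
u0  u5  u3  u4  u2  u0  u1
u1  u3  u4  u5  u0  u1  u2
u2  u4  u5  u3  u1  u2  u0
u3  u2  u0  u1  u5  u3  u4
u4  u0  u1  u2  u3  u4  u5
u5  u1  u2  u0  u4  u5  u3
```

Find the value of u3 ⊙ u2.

u1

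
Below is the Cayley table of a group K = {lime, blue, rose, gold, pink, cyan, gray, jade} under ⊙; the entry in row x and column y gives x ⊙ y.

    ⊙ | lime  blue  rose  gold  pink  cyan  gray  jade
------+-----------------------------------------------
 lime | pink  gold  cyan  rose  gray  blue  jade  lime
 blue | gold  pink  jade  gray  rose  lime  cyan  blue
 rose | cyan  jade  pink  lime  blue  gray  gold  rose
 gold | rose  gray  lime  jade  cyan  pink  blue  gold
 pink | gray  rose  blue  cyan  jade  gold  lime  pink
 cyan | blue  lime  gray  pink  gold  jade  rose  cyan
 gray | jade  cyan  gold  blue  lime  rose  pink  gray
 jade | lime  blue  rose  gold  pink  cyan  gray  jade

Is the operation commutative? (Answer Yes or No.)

Check whether the table is symmetric across its main diagonal.
Every entry (row x, col y) equals the entry (row y, col x), so K is abelian.

Yes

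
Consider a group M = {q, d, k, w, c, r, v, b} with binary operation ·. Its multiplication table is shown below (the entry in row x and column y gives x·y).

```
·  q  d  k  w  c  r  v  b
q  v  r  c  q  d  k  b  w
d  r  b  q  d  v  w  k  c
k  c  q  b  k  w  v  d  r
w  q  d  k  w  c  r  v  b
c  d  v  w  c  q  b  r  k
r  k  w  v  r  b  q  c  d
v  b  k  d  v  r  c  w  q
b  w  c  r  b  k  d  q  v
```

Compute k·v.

Read row k, column v: k·v = d.
(Structurally, M here is isomorphic to the cyclic group Z_8.)

d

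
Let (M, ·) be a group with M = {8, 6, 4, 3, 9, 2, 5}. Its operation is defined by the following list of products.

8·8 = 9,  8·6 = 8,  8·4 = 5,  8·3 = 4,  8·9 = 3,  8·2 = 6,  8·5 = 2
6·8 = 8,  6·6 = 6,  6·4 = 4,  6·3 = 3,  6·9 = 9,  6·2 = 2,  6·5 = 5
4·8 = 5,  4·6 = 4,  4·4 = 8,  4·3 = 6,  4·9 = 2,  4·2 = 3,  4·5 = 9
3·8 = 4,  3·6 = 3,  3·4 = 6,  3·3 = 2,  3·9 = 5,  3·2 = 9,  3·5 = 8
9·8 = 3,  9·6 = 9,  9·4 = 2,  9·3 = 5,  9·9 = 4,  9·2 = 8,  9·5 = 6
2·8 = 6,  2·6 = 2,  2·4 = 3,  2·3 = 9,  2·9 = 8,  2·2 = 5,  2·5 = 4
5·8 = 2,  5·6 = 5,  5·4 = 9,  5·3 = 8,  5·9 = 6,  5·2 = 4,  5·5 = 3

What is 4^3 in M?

5

4^1 = 4
4^2 = 4·4 = 8
4^3 = 8·4 = 5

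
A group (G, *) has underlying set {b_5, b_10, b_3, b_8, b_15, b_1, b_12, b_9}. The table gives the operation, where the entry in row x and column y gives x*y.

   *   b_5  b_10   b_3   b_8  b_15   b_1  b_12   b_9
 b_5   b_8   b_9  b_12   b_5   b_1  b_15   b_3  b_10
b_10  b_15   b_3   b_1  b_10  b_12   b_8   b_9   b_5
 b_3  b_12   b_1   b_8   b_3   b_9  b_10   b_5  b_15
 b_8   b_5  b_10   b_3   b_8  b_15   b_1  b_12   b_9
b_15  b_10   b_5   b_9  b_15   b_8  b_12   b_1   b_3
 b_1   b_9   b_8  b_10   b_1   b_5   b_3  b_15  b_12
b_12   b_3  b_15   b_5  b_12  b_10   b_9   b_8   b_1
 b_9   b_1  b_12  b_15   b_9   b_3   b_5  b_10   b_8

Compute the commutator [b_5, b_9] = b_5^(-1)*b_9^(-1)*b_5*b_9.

b_3

Identity is b_8; from the table b_5^(-1) = b_5 and b_9^(-1) = b_9.
b_5*b_9 = b_10
b_10*b_5 = b_15
b_15*b_9 = b_3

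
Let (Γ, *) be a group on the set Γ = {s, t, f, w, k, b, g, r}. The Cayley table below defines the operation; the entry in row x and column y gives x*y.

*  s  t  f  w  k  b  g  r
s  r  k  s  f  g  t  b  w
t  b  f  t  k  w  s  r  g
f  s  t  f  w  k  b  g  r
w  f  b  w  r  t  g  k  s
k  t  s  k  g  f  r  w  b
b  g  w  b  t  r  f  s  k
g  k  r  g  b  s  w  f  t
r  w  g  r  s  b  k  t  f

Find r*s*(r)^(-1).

The identity is f. In row r, the entry f sits in column r, so r^(-1) = r.
r*s = w
w*r = s

s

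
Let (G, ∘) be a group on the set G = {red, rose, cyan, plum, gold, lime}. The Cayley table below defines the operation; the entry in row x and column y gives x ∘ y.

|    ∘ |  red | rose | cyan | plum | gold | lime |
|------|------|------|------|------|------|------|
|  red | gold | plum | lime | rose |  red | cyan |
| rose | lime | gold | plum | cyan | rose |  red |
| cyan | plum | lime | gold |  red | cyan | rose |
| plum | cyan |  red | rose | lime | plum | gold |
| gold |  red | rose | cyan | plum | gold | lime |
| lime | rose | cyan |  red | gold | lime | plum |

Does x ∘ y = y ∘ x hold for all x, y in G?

No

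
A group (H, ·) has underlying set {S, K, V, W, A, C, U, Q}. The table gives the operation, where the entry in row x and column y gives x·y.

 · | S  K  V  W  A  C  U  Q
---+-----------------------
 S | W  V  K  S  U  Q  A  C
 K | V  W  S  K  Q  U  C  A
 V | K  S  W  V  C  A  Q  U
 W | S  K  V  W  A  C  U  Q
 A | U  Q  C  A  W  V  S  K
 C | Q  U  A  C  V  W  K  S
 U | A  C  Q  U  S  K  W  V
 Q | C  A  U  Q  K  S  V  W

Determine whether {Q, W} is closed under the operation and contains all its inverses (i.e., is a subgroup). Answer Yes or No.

Yes

{Q, W} contains the identity W.
Checking products: every product of two elements of {Q, W} (read from the table) lies in {Q, W}, so the set is closed.
In a finite group, a nonempty closed subset is a subgroup. So {Q, W} ≤ H.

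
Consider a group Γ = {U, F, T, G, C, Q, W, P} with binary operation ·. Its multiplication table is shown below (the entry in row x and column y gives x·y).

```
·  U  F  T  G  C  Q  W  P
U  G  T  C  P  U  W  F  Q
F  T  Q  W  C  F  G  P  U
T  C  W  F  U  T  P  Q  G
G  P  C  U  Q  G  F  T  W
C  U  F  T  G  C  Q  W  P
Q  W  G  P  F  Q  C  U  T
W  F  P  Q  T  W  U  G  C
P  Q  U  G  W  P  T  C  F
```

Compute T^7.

T^1 = T
T^2 = T·T = F
T^3 = F·T = W
T^4 = W·T = Q
T^5 = Q·T = P
T^6 = P·T = G
T^7 = G·T = U

U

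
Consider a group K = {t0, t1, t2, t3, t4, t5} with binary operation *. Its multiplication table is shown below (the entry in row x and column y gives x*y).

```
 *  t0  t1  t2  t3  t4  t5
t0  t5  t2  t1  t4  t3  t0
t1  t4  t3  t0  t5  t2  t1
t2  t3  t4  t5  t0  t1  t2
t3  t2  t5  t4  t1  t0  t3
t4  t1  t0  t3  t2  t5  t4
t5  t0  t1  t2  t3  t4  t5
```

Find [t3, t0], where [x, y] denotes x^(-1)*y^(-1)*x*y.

t3

Identity is t5; from the table t3^(-1) = t1 and t0^(-1) = t0.
t1*t0 = t4
t4*t3 = t2
t2*t0 = t3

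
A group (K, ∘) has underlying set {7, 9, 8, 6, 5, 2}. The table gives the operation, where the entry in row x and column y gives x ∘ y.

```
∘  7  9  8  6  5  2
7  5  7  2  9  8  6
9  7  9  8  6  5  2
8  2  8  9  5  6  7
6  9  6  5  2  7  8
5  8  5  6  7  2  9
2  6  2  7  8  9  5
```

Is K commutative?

Yes

Check whether the table is symmetric across its main diagonal.
Every entry (row x, col y) equals the entry (row y, col x), so K is abelian.
(In fact K ≅ the cyclic group Z_6.)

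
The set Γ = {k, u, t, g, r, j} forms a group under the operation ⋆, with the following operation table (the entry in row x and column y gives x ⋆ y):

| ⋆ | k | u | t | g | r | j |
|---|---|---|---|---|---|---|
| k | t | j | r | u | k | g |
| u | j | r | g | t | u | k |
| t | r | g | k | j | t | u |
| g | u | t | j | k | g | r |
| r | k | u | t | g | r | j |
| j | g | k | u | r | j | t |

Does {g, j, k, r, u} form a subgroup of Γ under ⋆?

g ⋆ u = t, which is not in {g, j, k, r, u}.
The subset is not closed under ⋆, so it is not a subgroup.

No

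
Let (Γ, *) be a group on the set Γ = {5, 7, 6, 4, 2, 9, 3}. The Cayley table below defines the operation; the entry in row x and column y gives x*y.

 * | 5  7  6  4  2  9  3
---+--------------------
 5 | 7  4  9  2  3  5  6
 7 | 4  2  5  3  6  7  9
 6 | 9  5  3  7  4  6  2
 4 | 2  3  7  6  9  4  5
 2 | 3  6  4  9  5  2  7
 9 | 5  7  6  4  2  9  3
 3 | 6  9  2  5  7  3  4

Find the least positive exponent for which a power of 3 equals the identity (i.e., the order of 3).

7

The identity element is 9 (its row matches the header).
3^1 = 3
3^2 = 3*3 = 4
3^3 = 4*3 = 5
3^4 = 5*3 = 6
3^5 = 6*3 = 2
3^6 = 2*3 = 7
3^7 = 7*3 = 9
The first power of 3 equal to the identity is 3^7, so ord(3) = 7.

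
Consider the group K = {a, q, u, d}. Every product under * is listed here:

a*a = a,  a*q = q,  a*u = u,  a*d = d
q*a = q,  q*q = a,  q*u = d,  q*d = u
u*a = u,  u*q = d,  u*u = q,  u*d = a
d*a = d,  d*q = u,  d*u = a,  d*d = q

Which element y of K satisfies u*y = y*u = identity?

First locate the identity: row a matches the header, so a is the identity.
Scan row u for a: u*d = a. Hence u^(-1) = d.
(Structurally, K here is isomorphic to the cyclic group Z_4.)

d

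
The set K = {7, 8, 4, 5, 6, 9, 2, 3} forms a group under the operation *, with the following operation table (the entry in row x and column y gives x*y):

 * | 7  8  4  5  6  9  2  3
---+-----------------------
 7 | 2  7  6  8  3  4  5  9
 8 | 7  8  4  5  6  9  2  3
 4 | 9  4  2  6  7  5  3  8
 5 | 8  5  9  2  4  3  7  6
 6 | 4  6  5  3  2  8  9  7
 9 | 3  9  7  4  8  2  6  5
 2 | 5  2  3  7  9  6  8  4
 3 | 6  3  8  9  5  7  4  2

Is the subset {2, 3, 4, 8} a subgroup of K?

Yes

{2, 3, 4, 8} contains the identity 8.
Checking products: every product of two elements of {2, 3, 4, 8} (read from the table) lies in {2, 3, 4, 8}, so the set is closed.
In a finite group, a nonempty closed subset is a subgroup. So {2, 3, 4, 8} ≤ K.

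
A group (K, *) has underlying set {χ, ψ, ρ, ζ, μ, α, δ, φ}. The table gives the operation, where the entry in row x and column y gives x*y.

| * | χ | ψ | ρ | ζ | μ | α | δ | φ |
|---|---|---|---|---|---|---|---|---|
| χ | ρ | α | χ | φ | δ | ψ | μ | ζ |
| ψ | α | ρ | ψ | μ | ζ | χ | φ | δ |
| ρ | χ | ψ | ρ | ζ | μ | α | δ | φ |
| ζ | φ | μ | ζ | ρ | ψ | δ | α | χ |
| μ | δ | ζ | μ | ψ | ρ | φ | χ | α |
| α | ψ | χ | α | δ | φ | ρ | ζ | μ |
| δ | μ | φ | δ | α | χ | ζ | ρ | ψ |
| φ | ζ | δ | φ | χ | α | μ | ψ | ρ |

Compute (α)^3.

α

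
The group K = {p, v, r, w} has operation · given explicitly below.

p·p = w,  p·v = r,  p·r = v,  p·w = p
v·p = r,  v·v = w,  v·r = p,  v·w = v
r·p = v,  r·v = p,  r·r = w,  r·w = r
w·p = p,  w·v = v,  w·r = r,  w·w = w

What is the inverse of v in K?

First locate the identity: row w matches the header, so w is the identity.
Scan row v for w: v·v = w. Hence v^(-1) = v.
(Structurally, K here is isomorphic to the Klein four-group V_4.)

v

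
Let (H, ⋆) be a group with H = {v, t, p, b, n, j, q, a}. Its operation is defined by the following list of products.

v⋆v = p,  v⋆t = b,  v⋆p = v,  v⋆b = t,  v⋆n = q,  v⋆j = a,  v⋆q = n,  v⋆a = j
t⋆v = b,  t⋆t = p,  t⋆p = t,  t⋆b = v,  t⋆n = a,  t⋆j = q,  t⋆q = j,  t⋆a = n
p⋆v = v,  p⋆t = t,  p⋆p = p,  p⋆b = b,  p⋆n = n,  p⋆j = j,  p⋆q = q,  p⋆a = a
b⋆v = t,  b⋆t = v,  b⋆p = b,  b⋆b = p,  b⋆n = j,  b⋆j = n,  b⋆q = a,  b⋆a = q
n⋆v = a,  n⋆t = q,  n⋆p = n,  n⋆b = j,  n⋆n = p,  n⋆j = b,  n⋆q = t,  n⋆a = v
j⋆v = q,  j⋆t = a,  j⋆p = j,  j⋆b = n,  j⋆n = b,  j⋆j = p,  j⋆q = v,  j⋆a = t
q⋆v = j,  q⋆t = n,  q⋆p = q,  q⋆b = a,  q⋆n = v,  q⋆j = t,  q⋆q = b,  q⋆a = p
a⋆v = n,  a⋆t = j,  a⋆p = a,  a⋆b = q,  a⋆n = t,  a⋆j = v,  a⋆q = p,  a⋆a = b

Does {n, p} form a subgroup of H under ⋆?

Yes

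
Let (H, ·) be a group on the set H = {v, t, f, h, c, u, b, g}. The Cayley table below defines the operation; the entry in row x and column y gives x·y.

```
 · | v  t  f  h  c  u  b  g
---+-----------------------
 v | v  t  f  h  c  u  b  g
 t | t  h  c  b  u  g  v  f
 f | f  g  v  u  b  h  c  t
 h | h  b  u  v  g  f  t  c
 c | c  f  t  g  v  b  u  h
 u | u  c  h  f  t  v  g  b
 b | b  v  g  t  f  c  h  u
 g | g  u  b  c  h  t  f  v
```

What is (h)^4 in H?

h^1 = h
h^2 = h·h = v
h^3 = v·h = h
h^4 = h·h = v

v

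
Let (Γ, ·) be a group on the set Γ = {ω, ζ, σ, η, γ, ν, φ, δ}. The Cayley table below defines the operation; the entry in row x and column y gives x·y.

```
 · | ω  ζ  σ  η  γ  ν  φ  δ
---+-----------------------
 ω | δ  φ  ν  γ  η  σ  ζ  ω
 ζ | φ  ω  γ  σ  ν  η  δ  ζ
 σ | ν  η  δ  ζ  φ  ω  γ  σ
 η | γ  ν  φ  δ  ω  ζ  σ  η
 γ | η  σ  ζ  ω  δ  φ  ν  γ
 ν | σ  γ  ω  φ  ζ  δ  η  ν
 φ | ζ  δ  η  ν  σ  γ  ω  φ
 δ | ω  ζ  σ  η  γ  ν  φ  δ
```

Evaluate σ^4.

δ

σ^1 = σ
σ^2 = σ·σ = δ
σ^3 = δ·σ = σ
σ^4 = σ·σ = δ
(Structurally, Γ here is isomorphic to the dihedral group D_4.)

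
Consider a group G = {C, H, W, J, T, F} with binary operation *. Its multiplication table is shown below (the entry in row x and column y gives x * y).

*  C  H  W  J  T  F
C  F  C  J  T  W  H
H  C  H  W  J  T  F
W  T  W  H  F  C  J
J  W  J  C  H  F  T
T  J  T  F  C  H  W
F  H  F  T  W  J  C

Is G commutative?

No

F * J = W but J * F = T.
Since F and J do not commute, G is not abelian.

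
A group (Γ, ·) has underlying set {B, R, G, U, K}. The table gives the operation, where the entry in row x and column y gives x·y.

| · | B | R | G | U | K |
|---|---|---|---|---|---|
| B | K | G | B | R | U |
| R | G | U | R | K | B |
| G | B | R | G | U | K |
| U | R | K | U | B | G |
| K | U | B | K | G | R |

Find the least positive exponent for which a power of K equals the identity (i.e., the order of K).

The identity element is G (its row matches the header).
K^1 = K
K^2 = K·K = R
K^3 = R·K = B
K^4 = B·K = U
K^5 = U·K = G
The first power of K equal to the identity is K^5, so ord(K) = 5.

5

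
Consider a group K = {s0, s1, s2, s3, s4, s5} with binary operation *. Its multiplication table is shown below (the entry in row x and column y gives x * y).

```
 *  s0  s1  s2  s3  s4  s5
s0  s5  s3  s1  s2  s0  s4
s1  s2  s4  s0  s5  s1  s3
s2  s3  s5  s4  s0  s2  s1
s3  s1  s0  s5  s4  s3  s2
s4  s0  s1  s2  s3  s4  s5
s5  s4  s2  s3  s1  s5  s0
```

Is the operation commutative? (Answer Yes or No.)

No

s0 * s2 = s1 but s2 * s0 = s3.
Since s0 and s2 do not commute, K is not abelian.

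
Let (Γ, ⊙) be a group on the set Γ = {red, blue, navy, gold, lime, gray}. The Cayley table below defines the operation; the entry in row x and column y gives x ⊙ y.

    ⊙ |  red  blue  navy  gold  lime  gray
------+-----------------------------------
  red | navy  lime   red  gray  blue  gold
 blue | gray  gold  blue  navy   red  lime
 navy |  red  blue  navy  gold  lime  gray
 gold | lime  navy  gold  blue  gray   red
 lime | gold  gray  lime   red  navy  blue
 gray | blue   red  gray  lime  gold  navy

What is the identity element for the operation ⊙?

The identity e satisfies e ⊙ x = x for all x, so its row in the table reproduces the column headers.
Row navy reads: red, blue, navy, gold, lime, gray — exactly the header order. So navy is the identity.

navy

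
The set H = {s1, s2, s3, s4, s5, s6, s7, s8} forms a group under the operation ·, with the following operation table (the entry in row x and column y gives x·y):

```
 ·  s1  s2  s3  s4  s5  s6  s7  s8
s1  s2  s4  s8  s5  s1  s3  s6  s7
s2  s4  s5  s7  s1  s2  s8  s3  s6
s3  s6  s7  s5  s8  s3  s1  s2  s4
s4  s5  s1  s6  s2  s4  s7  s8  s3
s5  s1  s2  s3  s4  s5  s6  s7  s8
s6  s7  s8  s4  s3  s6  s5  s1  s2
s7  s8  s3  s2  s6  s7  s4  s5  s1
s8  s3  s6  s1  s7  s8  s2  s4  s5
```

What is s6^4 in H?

s5

s6^1 = s6
s6^2 = s6·s6 = s5
s6^3 = s5·s6 = s6
s6^4 = s6·s6 = s5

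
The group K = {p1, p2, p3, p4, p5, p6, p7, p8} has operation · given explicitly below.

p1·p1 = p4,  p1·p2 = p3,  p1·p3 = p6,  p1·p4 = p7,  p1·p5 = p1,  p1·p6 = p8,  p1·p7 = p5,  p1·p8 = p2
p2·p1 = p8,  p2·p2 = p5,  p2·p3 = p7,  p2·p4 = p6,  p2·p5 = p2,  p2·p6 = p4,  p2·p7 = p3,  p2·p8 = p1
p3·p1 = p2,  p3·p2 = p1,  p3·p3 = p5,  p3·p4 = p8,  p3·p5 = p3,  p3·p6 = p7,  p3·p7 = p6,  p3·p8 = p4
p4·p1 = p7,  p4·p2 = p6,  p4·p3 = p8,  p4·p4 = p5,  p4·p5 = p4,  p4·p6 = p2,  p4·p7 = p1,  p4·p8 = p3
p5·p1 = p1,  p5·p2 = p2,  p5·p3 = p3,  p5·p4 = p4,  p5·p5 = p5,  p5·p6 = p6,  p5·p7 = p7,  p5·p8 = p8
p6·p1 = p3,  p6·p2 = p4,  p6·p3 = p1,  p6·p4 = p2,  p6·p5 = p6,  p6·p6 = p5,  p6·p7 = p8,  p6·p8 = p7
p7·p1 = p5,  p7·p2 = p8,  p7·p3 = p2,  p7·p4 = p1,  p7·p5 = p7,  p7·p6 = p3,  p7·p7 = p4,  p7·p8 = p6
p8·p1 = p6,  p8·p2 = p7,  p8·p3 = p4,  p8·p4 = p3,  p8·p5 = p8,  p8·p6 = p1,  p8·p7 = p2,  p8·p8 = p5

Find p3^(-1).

First locate the identity: row p5 matches the header, so p5 is the identity.
Scan row p3 for p5: p3·p3 = p5. Hence p3^(-1) = p3.

p3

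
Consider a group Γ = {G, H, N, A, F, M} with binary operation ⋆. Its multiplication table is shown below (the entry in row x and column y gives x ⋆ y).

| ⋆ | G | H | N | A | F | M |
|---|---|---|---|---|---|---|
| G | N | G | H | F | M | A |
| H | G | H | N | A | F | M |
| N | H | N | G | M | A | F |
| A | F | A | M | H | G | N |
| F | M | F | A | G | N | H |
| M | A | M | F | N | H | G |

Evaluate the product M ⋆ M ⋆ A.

F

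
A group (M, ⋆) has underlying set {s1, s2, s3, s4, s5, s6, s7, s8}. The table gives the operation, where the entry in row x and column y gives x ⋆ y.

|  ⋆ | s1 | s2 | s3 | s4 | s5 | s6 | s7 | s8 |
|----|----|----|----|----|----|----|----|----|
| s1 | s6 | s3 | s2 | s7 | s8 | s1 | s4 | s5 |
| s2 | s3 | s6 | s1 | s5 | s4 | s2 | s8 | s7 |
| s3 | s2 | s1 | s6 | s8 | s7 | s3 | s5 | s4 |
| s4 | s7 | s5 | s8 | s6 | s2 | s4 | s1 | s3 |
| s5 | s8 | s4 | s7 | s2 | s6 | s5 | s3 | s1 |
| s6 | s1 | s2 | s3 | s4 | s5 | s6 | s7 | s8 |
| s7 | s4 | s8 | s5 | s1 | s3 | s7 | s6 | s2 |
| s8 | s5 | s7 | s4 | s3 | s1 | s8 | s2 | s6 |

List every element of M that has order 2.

Identity is s6. Compute the order of each non-identity element by repeated multiplication:
  s1: s1 → s6  (order 2)
  s2: s2 → s6  (order 2)
  s3: s3 → s6  (order 2)
  s4: s4 → s6  (order 2)
  s5: s5 → s6  (order 2)
  s7: s7 → s6  (order 2)
  s8: s8 → s6  (order 2)
Elements of order 2: {s1, s2, s3, s4, s5, s7, s8}.

{s1, s2, s3, s4, s5, s7, s8}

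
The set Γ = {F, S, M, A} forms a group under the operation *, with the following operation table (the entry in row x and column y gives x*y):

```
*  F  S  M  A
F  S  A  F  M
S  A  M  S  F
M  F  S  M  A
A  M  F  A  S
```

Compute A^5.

A^1 = A
A^2 = A*A = S
A^3 = S*A = F
A^4 = F*A = M
A^5 = M*A = A

A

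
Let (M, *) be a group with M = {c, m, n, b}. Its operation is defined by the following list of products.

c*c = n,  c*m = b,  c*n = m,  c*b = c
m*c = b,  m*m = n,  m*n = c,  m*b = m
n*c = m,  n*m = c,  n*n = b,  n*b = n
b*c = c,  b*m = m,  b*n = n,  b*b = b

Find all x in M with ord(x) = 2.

Identity is b. Compute the order of each non-identity element by repeated multiplication:
  c: c → n → m → b  (order 4)
  m: m → n → c → b  (order 4)
  n: n → b  (order 2)
Elements of order 2: {n}.

{n}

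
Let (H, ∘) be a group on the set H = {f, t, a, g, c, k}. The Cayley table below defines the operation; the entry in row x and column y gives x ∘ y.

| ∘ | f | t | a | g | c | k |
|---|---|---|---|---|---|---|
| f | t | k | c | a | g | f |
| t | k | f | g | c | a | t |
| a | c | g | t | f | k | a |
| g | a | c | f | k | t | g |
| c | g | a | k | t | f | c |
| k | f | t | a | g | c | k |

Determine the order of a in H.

6

The identity element is k (its row matches the header).
a^1 = a
a^2 = a ∘ a = t
a^3 = t ∘ a = g
a^4 = g ∘ a = f
a^5 = f ∘ a = c
a^6 = c ∘ a = k
The first power of a equal to the identity is a^6, so ord(a) = 6.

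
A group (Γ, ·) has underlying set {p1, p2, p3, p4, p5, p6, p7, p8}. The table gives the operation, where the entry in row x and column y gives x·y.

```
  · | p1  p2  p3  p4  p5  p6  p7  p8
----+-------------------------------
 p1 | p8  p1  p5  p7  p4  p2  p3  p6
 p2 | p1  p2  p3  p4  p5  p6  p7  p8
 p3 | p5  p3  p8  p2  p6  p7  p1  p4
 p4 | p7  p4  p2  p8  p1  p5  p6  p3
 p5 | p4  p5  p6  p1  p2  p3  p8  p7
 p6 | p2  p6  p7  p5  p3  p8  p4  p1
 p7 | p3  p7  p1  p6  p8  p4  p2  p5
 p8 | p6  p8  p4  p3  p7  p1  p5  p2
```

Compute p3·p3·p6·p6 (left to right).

p3·p3 = p8
p8·p6 = p1
p1·p6 = p2

p2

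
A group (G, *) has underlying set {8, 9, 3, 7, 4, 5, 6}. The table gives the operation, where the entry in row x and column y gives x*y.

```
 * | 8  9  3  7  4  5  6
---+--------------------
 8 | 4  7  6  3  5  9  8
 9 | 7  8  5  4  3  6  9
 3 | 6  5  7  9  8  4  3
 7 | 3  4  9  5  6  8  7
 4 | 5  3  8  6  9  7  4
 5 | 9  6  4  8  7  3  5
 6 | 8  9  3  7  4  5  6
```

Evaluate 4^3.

4^1 = 4
4^2 = 4*4 = 9
4^3 = 9*4 = 3
(Structurally, G here is isomorphic to the cyclic group Z_7.)

3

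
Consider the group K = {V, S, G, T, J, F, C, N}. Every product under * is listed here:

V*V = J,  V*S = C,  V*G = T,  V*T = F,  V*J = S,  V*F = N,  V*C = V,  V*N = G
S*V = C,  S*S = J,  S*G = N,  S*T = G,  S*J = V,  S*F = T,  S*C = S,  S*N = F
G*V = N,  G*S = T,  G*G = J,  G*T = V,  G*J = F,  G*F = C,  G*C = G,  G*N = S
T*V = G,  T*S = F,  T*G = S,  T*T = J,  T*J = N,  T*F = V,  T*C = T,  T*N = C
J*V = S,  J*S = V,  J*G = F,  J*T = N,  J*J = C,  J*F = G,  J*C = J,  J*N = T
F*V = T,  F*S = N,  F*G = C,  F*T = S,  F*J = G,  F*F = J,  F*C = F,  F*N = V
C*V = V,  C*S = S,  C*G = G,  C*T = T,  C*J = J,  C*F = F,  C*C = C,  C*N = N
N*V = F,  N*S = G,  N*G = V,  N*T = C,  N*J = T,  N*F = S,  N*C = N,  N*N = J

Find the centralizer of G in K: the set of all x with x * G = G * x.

{C, F, G, J}

Compare row G with column G entry by entry.
F * G = C = G * F, so F commutes with G.
T * G = S but G * T = V, so T does not.
Collecting the elements that commute with G: C(G) = {C, F, G, J}.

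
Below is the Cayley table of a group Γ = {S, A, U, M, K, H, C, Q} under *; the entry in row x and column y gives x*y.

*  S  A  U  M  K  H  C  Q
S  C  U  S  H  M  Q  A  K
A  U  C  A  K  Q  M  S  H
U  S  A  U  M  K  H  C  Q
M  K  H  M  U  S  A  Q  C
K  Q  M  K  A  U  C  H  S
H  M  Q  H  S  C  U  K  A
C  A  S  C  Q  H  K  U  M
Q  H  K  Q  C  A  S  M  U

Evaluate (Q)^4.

U

Q^1 = Q
Q^2 = Q*Q = U
Q^3 = U*Q = Q
Q^4 = Q*Q = U
(Structurally, Γ here is isomorphic to the dihedral group D_4.)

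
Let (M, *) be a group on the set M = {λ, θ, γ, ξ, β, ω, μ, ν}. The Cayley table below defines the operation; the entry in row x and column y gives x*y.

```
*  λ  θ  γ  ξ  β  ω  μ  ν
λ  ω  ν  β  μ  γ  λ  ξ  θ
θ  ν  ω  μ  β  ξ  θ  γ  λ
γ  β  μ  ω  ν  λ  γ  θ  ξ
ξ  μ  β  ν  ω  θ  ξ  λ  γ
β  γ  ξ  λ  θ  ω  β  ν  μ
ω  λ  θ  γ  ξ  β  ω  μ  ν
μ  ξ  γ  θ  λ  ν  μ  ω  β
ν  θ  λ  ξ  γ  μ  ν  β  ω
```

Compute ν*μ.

β

Read row ν, column μ: ν*μ = β.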